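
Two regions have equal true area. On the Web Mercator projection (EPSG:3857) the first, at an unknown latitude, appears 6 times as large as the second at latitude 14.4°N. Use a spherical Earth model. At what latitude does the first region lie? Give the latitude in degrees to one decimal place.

66.7°

Mercator areal scale is sec²φ, so apparent-area ratio = sec²φ₁ / sec²φ₂ = cos²φ₂ / cos²φ₁.
cos²φ₂ / cos²φ₁ = 6  ⇒  cos φ₁ = cos 14.4° / √6 = 0.9686/2.449 = 0.3954.
φ₁ = arccos(0.3954) ≈ 66.7°.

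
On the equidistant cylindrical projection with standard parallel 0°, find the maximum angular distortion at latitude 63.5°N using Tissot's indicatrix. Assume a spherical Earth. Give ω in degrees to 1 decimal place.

45.0°

Plate carrée maps x = Rλ, y = Rφ. The meridian scale is h = 1 and the parallel scale is k = 1/cos φ = sec φ.
At 63.5°: h = 1.000, k = 2.241; principal scales a = 2.241, b = 1.000.
sin(ω/2) = (a − b)/(a + b) = 1.241/3.241 = 0.3829, so ω = 2 arcsin(0.3829) ≈ 45.0°.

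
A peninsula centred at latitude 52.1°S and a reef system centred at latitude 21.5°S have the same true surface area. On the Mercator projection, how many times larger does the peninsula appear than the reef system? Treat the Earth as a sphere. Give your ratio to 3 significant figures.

Mercator areal scale is sec²φ.
At 52.1°: sec²(52.1°) = 1/0.6143² = 2.650.
At 21.5°: sec²(21.5°) = 1/0.9304² = 1.155.
Ratio = 2.650/1.155 = cos²(21.5°)/cos²(52.1°) ≈ 2.29.

2.29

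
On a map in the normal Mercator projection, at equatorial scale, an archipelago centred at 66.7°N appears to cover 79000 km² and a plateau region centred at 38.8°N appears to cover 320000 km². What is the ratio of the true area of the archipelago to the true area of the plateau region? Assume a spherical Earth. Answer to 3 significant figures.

0.0636

Since Mercator area scale is 1/cos²φ, the true area equals the apparent area multiplied by cos²φ.
True area of archipelago: 79000 × cos²(66.7°) = 79000 × 0.1565 = 12360 km².
True area of plateau region: 320000 × cos²(38.8°) = 320000 × 0.6074 = 194400 km².
Ratio = 12360 / 194400 ≈ 0.0636.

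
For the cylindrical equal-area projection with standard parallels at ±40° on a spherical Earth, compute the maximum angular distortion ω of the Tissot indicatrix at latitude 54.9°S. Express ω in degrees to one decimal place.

32.4°

Cylindrical equal-area (φ₀ = 40°): h = cos φ / cos 40° along meridians, k = cos 40° / cos φ along parallels; h·k = 1.
At 54.9°: h = 0.7506, k = 1.332; principal scales a = 1.332, b = 0.7506.
sin(ω/2) = (a − b)/(a + b) = 0.5816/2.083 = 0.2792, so ω = 2 arcsin(0.2792) ≈ 32.4°.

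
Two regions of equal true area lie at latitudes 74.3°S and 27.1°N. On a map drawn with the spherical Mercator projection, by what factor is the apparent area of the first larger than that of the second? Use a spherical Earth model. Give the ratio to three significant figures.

On Mercator, area is exaggerated by sec²φ = 1/cos²φ.
At 74.3°: sec²(74.3°) = 1/0.2706² = 13.66.
At 27.1°: sec²(27.1°) = 1/0.8902² = 1.262.
Ratio = 13.66/1.262 = cos²(27.1°)/cos²(74.3°) ≈ 10.8.

10.8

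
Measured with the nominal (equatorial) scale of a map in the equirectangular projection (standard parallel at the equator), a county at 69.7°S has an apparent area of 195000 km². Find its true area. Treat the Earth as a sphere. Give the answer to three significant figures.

67700 km²

Plate carrée maps x = Rλ, y = Rφ. The meridian scale is h = 1 and the parallel scale is k = 1/cos φ = sec φ.
Areal scale = h·k = 1 × sec φ; at 69.7°, h = 1.000, k = 2.882, so h·k = 2.882.
True area = apparent / (areal scale) = 195000 / 2.882 ≈ 67700 km².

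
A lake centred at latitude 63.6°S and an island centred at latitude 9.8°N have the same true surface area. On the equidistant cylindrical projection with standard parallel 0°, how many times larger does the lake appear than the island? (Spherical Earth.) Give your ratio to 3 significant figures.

2.22

For the equirectangular projection with φ₀ = 0 (plate carrée), h = 1 along meridians and k = sec φ along parallels.
Areal scale at 63.6°: h·k = 1.000 × 2.249 = 2.249.
Areal scale at 9.8°: h·k = 1.000 × 1.015 = 1.015.
Ratio = 2.249/1.015 ≈ 2.22.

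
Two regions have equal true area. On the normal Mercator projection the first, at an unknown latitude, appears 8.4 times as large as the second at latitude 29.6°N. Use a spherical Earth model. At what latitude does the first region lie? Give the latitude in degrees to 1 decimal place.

Mercator areal scale is sec²φ, so apparent-area ratio = sec²φ₁ / sec²φ₂ = cos²φ₂ / cos²φ₁.
cos²φ₂ / cos²φ₁ = 8.4  ⇒  cos φ₁ = cos 29.6° / √8.4 = 0.8695/2.898 = 0.3000.
φ₁ = arccos(0.3000) ≈ 72.5°.

72.5°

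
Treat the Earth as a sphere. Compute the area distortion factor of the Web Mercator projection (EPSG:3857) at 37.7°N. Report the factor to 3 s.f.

1.60

Mercator is conformal, so the point scale is isotropic: h = k = sec φ = 1/cos φ.
Areal scale = k² = sec²φ = 1/cos²(37.7°) = 1/0.7912² = 1.597.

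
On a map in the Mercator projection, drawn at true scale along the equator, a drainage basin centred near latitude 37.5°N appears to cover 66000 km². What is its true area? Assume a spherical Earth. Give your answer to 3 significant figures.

41500 km²

For Mercator, h = k = sec φ (a conformal cylindrical projection has a single point scale, 1/cos φ).
Areal scale = k² = sec²φ = 1/cos²(37.5°) = 1/0.7934² = 1.589.
True area = apparent / (areal scale) = 66000 / 1.589 ≈ 41500 km².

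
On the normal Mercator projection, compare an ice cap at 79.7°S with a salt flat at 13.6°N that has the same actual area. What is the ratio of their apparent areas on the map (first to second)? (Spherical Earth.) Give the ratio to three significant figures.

Mercator is conformal with k = sec φ, so areal scale = k² = sec²φ.
At 79.7°: sec²(79.7°) = 1/0.1788² = 31.28.
At 13.6°: sec²(13.6°) = 1/0.9720² = 1.059.
Ratio = 31.28/1.059 = cos²(13.6°)/cos²(79.7°) ≈ 29.5.

29.5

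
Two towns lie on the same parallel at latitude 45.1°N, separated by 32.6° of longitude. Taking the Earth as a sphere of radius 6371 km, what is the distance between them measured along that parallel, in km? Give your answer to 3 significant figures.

Arc length along a parallel = R cos φ · Δλ (with Δλ in radians).
= 6371 × cos 45.1° × (32.6° × π/180) = 6371 × 0.7059 × 0.5690 ≈ 2560 km.

2560 km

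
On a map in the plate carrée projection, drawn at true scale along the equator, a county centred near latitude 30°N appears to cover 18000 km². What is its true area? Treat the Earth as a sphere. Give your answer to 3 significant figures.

Plate carrée maps x = Rλ, y = Rφ. The meridian scale is h = 1 and the parallel scale is k = 1/cos φ = sec φ.
Areal scale = h·k = 1 × sec φ; at 30°, h = 1.000, k = 1.155, so h·k = 1.155.
True area = apparent / (areal scale) = 18000 / 1.155 ≈ 15600 km².

15600 km²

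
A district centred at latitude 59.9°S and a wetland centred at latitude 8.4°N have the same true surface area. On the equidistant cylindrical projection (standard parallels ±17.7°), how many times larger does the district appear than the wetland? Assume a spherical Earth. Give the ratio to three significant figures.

1.97

In the equirectangular projection with standard parallel φ₀ = 17.7° (x = Rλ cos φ₀, y = Rφ), meridians are true-scale (h = 1) and the parallel scale is k = cos φ₀ / cos φ.
Areal scale at 59.9°: h·k = 1.000 × 1.900 = 1.900.
Areal scale at 8.4°: h·k = 1.000 × 0.9630 = 0.9630.
Ratio = 1.900/0.9630 ≈ 1.97.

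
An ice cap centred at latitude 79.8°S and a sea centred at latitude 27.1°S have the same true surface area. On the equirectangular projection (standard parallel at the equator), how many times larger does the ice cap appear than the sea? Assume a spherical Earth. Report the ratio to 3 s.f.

For the equirectangular projection with φ₀ = 0 (plate carrée), h = 1 along meridians and k = sec φ along parallels.
Areal scale at 79.8°: h·k = 1.000 × 5.647 = 5.647.
Areal scale at 27.1°: h·k = 1.000 × 1.123 = 1.123.
Ratio = 5.647/1.123 ≈ 5.03.

5.03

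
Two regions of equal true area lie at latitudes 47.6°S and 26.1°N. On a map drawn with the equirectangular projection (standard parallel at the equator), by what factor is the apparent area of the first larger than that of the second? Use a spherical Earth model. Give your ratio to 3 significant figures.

1.33

Plate carrée maps x = Rλ, y = Rφ. The meridian scale is h = 1 and the parallel scale is k = 1/cos φ = sec φ.
Areal scale at 47.6°: h·k = 1.000 × 1.483 = 1.483.
Areal scale at 26.1°: h·k = 1.000 × 1.114 = 1.114.
Ratio = 1.483/1.114 ≈ 1.33.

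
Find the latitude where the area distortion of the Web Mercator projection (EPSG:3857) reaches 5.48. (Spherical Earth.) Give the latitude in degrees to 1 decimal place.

Mercator areal scale is sec²φ.
sec²φ = 5.48  ⇒  cos²φ = 0.1825  ⇒  cos φ = 0.4272.
φ = arccos(0.4272) ≈ 64.7°.

64.7°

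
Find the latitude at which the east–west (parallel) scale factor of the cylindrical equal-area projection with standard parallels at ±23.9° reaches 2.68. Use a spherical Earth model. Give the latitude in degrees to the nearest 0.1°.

70.1°

A cylindrical equal-area projection with standard parallel φ₀ has meridian scale h = cos φ / cos φ₀ and parallel scale k = cos φ₀ / cos φ (so areas are preserved, h·k = 1).
k = cos φ₀ / cos φ = 2.68  ⇒  cos φ = cos 23.9° / 2.68 = 0.3411.
φ = arccos(0.3411) ≈ 70.1°.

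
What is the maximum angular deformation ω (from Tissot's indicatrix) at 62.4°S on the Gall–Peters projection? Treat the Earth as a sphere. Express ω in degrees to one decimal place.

47.1°

Gall–Peters is a cylindrical equal-area projection with standard parallels at ±45°. Cylindrical equal-area (φ₀ = 45°): h = cos φ / cos 45° along meridians, k = cos 45° / cos φ along parallels; h·k = 1.
At 62.4°: h = 0.6552, k = 1.526; principal scales a = 1.526, b = 0.6552.
sin(ω/2) = (a − b)/(a + b) = 0.8711/2.181 = 0.3993, so ω = 2 arcsin(0.3993) ≈ 47.1°.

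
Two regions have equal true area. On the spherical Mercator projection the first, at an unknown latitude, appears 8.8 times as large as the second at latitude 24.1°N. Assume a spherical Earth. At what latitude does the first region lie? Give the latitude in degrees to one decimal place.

72.1°

For equal true areas on Mercator, apparent areas scale as sec²φ, so the ratio is cos²φ₂ / cos²φ₁.
cos²φ₂ / cos²φ₁ = 8.8  ⇒  cos φ₁ = cos 24.1° / √8.8 = 0.9128/2.966 = 0.3077.
φ₁ = arccos(0.3077) ≈ 72.1°.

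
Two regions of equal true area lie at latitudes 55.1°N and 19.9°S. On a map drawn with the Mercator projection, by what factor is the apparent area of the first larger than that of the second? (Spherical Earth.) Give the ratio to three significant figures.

2.70

Mercator areal scale is sec²φ.
At 55.1°: sec²(55.1°) = 1/0.5721² = 3.055.
At 19.9°: sec²(19.9°) = 1/0.9403² = 1.131.
Ratio = 3.055/1.131 = cos²(19.9°)/cos²(55.1°) ≈ 2.70.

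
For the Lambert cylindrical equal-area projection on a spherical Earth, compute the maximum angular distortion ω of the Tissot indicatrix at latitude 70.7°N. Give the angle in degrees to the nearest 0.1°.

106.8°

The Lambert cylindrical equal-area projection is the cylindrical equal-area projection with its standard parallel at the equator (φ₀ = 0). A cylindrical equal-area projection with standard parallel φ₀ has meridian scale h = cos φ / cos φ₀ and parallel scale k = cos φ₀ / cos φ (so areas are preserved, h·k = 1).
At 70.7°: h = 0.3305, k = 3.026; principal scales a = 3.026, b = 0.3305.
sin(ω/2) = (a − b)/(a + b) = 2.695/3.356 = 0.8030, so ω = 2 arcsin(0.8030) ≈ 106.8°.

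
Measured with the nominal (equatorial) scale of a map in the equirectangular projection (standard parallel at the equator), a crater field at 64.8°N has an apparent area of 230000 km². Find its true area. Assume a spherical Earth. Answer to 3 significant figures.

In the plate carrée (x = Rλ, y = Rφ), meridians are true-scale (h = 1) and parallels are stretched by k = sec φ.
Areal scale = h·k = 1 × sec φ; at 64.8°, h = 1.000, k = 2.349, so h·k = 2.349.
True area = apparent / (areal scale) = 230000 / 2.349 ≈ 97900 km².

97900 km²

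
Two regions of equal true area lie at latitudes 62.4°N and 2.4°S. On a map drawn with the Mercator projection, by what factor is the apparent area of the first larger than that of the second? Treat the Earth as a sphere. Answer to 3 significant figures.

Mercator is conformal with k = sec φ, so areal scale = k² = sec²φ.
At 62.4°: sec²(62.4°) = 1/0.4633² = 4.659.
At 2.4°: sec²(2.4°) = 1/0.9991² = 1.002.
Ratio = 4.659/1.002 = cos²(2.4°)/cos²(62.4°) ≈ 4.65.

4.65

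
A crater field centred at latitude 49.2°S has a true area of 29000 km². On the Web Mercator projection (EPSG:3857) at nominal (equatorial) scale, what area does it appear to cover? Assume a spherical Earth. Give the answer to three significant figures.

For Mercator, h = k = sec φ (a conformal cylindrical projection has a single point scale, 1/cos φ).
Areal scale = k² = sec²φ = 1/cos²(49.2°) = 1/0.6534² = 2.342.
Apparent area = 29000 × 2.342 ≈ 67900 km².

67900 km²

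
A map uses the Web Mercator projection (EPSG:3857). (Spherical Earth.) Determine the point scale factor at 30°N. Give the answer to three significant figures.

The Mercator projection is conformal; its linear scale factor is the same in every direction and equals sec φ = 1/cos φ.
k = 1/cos 30° = 1/0.8660 = 1.155.

1.15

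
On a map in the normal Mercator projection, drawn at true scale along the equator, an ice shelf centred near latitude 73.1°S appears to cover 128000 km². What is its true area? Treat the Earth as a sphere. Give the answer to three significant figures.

10800 km²

The Mercator projection is conformal; its linear scale factor is the same in every direction and equals sec φ = 1/cos φ.
Areal scale = k² = sec²φ = 1/cos²(73.1°) = 1/0.2907² = 11.83.
True area = apparent / (areal scale) = 128000 / 11.83 ≈ 10800 km².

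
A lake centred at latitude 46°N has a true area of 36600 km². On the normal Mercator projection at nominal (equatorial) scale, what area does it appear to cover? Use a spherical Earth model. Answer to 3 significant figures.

75800 km²

For Mercator, h = k = sec φ (a conformal cylindrical projection has a single point scale, 1/cos φ).
Areal scale = k² = sec²φ = 1/cos²(46°) = 1/0.6947² = 2.072.
Apparent area = 36600 × 2.072 ≈ 75800 km².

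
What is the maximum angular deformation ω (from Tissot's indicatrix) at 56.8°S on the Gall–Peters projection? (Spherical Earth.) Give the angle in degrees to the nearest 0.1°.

Gall–Peters is a cylindrical equal-area projection with standard parallels at ±45°. A cylindrical equal-area projection with standard parallel φ₀ has meridian scale h = cos φ / cos φ₀ and parallel scale k = cos φ₀ / cos φ (so areas are preserved, h·k = 1).
At 56.8°: h = 0.7744, k = 1.291; principal scales a = 1.291, b = 0.7744.
sin(ω/2) = (a − b)/(a + b) = 0.5170/2.066 = 0.2503, so ω = 2 arcsin(0.2503) ≈ 29.0°.

29.0°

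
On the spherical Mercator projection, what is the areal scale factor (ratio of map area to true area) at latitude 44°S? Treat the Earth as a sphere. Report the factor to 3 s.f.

Mercator is conformal, so the point scale is isotropic: h = k = sec φ = 1/cos φ.
Areal scale = k² = sec²φ = 1/cos²(44°) = 1/0.7193² = 1.933.

1.93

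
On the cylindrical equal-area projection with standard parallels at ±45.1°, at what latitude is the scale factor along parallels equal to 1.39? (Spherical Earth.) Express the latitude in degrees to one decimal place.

59.5°

For cylindrical equal-area with standard parallel φ₀, h = cos φ / cos φ₀ and k = cos φ₀ / cos φ, so h·k = 1.
k = cos φ₀ / cos φ = 1.39  ⇒  cos φ = cos 45.1° / 1.39 = 0.5078.
φ = arccos(0.5078) ≈ 59.5°.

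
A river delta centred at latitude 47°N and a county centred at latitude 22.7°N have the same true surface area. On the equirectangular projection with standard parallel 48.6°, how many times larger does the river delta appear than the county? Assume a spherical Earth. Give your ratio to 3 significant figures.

1.35

In the equirectangular projection with standard parallel φ₀ = 48.6° (x = Rλ cos φ₀, y = Rφ), meridians are true-scale (h = 1) and the parallel scale is k = cos φ₀ / cos φ.
Areal scale at 47°: h·k = 1.000 × 0.9697 = 0.9697.
Areal scale at 22.7°: h·k = 1.000 × 0.7168 = 0.7168.
Ratio = 0.9697/0.7168 ≈ 1.35.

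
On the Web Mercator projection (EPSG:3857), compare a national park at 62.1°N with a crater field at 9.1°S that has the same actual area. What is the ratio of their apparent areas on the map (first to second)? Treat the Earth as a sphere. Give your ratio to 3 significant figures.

4.45

Mercator areal scale is sec²φ.
At 62.1°: sec²(62.1°) = 1/0.4679² = 4.567.
At 9.1°: sec²(9.1°) = 1/0.9874² = 1.026.
Ratio = 4.567/1.026 = cos²(9.1°)/cos²(62.1°) ≈ 4.45.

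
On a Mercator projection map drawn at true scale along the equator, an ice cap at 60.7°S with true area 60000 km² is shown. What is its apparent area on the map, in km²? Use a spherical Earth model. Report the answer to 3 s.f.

For Mercator, h = k = sec φ (a conformal cylindrical projection has a single point scale, 1/cos φ).
Areal scale = k² = sec²φ = 1/cos²(60.7°) = 1/0.4894² = 4.175.
Apparent area = 60000 × 4.175 ≈ 251000 km².

251000 km²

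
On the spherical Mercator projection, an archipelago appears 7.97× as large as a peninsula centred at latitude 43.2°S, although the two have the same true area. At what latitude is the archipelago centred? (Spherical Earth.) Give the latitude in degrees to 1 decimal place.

75.0°

Mercator areal scale is sec²φ, so apparent-area ratio = sec²φ₁ / sec²φ₂ = cos²φ₂ / cos²φ₁.
cos²φ₂ / cos²φ₁ = 7.97  ⇒  cos φ₁ = cos 43.2° / √7.97 = 0.7290/2.823 = 0.2582.
φ₁ = arccos(0.2582) ≈ 75.0°.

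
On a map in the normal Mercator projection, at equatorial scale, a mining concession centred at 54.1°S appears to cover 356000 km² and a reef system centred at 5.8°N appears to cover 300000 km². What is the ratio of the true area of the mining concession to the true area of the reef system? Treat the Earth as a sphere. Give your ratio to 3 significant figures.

Mercator's areal exaggeration is sec²φ; hence true area = (apparent area) · cos²φ.
True area of mining concession: 356000 × cos²(54.1°) = 356000 × 0.3438 = 122400 km².
True area of reef system: 300000 × cos²(5.8°) = 300000 × 0.9898 = 296900 km².
Ratio = 122400 / 296900 ≈ 0.412.

0.412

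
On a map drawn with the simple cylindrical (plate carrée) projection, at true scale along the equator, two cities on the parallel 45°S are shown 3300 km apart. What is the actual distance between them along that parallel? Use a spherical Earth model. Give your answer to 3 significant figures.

For the equirectangular projection with φ₀ = 0 (plate carrée), h = 1 along meridians and k = sec φ along parallels.
Along the parallel at 45°, map distances are exaggerated by k = sec 45° = 1.414.
True distance = 3300 / 1.414 = 3300 × cos 45° ≈ 2330 km.

2330 km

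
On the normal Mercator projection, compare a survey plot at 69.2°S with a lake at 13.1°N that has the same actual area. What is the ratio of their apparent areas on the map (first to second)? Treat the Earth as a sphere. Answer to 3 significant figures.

On Mercator, area is exaggerated by sec²φ = 1/cos²φ.
At 69.2°: sec²(69.2°) = 1/0.3551² = 7.930.
At 13.1°: sec²(13.1°) = 1/0.9740² = 1.054.
Ratio = 7.930/1.054 = cos²(13.1°)/cos²(69.2°) ≈ 7.52.

7.52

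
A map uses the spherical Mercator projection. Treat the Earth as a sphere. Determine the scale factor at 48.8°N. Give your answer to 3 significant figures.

1.52

The Mercator projection is conformal; its linear scale factor is the same in every direction and equals sec φ = 1/cos φ.
k = 1/cos 48.8° = 1/0.6587 = 1.518.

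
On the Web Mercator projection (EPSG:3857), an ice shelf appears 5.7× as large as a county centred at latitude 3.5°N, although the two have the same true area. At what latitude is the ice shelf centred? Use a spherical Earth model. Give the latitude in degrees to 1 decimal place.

On Mercator, (apparent₁)/(apparent₂) = sec²φ₁ / sec²φ₂ when true areas are equal.
cos²φ₂ / cos²φ₁ = 5.7  ⇒  cos φ₁ = cos 3.5° / √5.7 = 0.9981/2.387 = 0.4181.
φ₁ = arccos(0.4181) ≈ 65.3°.

65.3°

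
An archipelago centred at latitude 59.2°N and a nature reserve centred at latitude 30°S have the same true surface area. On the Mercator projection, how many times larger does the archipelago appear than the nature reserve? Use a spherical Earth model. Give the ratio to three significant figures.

On Mercator, area is exaggerated by sec²φ = 1/cos²φ.
At 59.2°: sec²(59.2°) = 1/0.5120² = 3.814.
At 30°: sec²(30°) = 1/0.8660² = 1.333.
Ratio = 3.814/1.333 = cos²(30°)/cos²(59.2°) ≈ 2.86.

2.86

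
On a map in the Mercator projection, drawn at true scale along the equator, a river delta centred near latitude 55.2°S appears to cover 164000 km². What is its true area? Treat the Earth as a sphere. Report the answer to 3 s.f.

Mercator is conformal, so the point scale is isotropic: h = k = sec φ = 1/cos φ.
Areal scale = k² = sec²φ = 1/cos²(55.2°) = 1/0.5707² = 3.070.
True area = apparent / (areal scale) = 164000 / 3.070 ≈ 53400 km².

53400 km²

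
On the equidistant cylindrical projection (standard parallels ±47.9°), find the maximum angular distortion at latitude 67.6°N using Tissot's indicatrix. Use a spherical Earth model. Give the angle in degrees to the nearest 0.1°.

31.9°

The equidistant cylindrical projection with φ₀ = 47.9° has h = 1 (meridians true) and k = cos φ₀ / cos φ along parallels.
At 67.6°: h = 1.000, k = 1.759; principal scales a = 1.759, b = 1.000.
sin(ω/2) = (a − b)/(a + b) = 0.7593/2.759 = 0.2752, so ω = 2 arcsin(0.2752) ≈ 31.9°.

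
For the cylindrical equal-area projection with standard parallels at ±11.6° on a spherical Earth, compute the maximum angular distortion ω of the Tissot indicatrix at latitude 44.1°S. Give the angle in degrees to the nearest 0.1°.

For cylindrical equal-area with standard parallel φ₀, h = cos φ / cos φ₀ and k = cos φ₀ / cos φ, so h·k = 1.
At 44.1°: h = 0.7331, k = 1.364; principal scales a = 1.364, b = 0.7331.
sin(ω/2) = (a − b)/(a + b) = 0.6310/2.097 = 0.3009, so ω = 2 arcsin(0.3009) ≈ 35.0°.

35.0°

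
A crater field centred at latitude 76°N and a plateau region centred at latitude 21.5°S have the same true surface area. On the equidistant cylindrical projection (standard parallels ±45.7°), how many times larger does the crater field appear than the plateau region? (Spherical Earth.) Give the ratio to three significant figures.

3.85

The equidistant cylindrical projection with φ₀ = 45.7° has h = 1 (meridians true) and k = cos φ₀ / cos φ along parallels.
Areal scale at 76°: h·k = 1.000 × 2.887 = 2.887.
Areal scale at 21.5°: h·k = 1.000 × 0.7506 = 0.7506.
Ratio = 2.887/0.7506 ≈ 3.85.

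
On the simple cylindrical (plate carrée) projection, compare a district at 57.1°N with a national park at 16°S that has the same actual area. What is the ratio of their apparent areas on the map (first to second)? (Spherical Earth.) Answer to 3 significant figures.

1.77

Plate carrée maps x = Rλ, y = Rφ. The meridian scale is h = 1 and the parallel scale is k = 1/cos φ = sec φ.
Areal scale at 57.1°: h·k = 1.000 × 1.841 = 1.841.
Areal scale at 16°: h·k = 1.000 × 1.040 = 1.040.
Ratio = 1.841/1.040 ≈ 1.77.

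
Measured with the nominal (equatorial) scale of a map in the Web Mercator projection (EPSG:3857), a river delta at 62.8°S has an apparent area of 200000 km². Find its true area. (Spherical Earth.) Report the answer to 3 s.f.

The Mercator projection is conformal; its linear scale factor is the same in every direction and equals sec φ = 1/cos φ.
Areal scale = k² = sec²φ = 1/cos²(62.8°) = 1/0.4571² = 4.786.
True area = apparent / (areal scale) = 200000 / 4.786 ≈ 41800 km².

41800 km²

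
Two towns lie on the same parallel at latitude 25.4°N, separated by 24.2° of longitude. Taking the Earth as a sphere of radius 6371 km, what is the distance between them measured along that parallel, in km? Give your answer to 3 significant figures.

2430 km

Arc length along a parallel = R cos φ · Δλ (with Δλ in radians).
= 6371 × cos 25.4° × (24.2° × π/180) = 6371 × 0.9033 × 0.4224 ≈ 2430 km.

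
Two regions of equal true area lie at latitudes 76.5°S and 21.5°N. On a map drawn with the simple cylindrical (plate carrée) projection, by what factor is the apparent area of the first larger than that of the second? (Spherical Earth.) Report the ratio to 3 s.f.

3.99

In the plate carrée (x = Rλ, y = Rφ), meridians are true-scale (h = 1) and parallels are stretched by k = sec φ.
Areal scale at 76.5°: h·k = 1.000 × 4.284 = 4.284.
Areal scale at 21.5°: h·k = 1.000 × 1.075 = 1.075.
Ratio = 4.284/1.075 ≈ 3.99.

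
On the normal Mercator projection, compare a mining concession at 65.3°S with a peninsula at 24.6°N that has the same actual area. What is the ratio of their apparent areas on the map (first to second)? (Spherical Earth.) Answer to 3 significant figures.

4.73

Mercator is conformal with k = sec φ, so areal scale = k² = sec²φ.
At 65.3°: sec²(65.3°) = 1/0.4179² = 5.727.
At 24.6°: sec²(24.6°) = 1/0.9092² = 1.210.
Ratio = 5.727/1.210 = cos²(24.6°)/cos²(65.3°) ≈ 4.73.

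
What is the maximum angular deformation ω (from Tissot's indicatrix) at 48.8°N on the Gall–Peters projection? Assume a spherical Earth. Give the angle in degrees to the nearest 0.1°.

8.1°

The Gall–Peters projection is cylindrical equal-area with φ₀ = 45°. For cylindrical equal-area with standard parallel φ₀, h = cos φ / cos φ₀ and k = cos φ₀ / cos φ, so h·k = 1.
At 48.8°: h = 0.9315, k = 1.074; principal scales a = 1.074, b = 0.9315.
sin(ω/2) = (a − b)/(a + b) = 0.1420/2.005 = 0.07081, so ω = 2 arcsin(0.07081) ≈ 8.1°.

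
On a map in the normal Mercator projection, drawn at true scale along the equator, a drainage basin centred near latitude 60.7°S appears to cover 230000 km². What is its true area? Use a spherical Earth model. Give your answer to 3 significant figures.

55100 km²

Mercator is conformal, so the point scale is isotropic: h = k = sec φ = 1/cos φ.
Areal scale = k² = sec²φ = 1/cos²(60.7°) = 1/0.4894² = 4.175.
True area = apparent / (areal scale) = 230000 / 4.175 ≈ 55100 km².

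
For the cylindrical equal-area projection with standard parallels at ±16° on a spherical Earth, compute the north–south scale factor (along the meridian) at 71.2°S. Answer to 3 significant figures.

A cylindrical equal-area projection with standard parallel φ₀ has meridian scale h = cos φ / cos φ₀ and parallel scale k = cos φ₀ / cos φ (so areas are preserved, h·k = 1).
h = cos 71.2° / cos 16° = 0.3223/0.9613 = 0.3353.

0.335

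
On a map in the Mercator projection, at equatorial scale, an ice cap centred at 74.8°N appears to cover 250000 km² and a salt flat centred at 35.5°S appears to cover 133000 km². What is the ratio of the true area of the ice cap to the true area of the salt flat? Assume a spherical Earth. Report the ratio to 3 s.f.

Since Mercator area scale is 1/cos²φ, the true area equals the apparent area multiplied by cos²φ.
True area of ice cap: 250000 × cos²(74.8°) = 250000 × 0.06874 = 17190 km².
True area of salt flat: 133000 × cos²(35.5°) = 133000 × 0.6628 = 88150 km².
Ratio = 17190 / 88150 ≈ 0.195.

0.195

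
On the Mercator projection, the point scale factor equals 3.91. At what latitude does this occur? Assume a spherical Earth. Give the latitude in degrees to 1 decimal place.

Mercator scale is k = sec φ = 1/cos φ.
1/cos φ = 3.91  ⇒  cos φ = 0.2558  ⇒  φ = arccos(0.2558) ≈ 75.2°.

75.2°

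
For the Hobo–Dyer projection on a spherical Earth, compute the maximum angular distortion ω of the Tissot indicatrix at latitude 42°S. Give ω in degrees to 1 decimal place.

7.5°

The Hobo–Dyer projection is cylindrical equal-area with φ₀ = 37.5°. Cylindrical equal-area (φ₀ = 37.5°): h = cos φ / cos 37.5° along meridians, k = cos 37.5° / cos φ along parallels; h·k = 1.
At 42°: h = 0.9367, k = 1.068; principal scales a = 1.068, b = 0.9367.
sin(ω/2) = (a − b)/(a + b) = 0.1308/2.004 = 0.06528, so ω = 2 arcsin(0.06528) ≈ 7.5°.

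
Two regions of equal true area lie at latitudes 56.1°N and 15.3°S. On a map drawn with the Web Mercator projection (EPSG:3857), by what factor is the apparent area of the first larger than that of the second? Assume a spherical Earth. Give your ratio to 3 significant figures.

Mercator is conformal with k = sec φ, so areal scale = k² = sec²φ.
At 56.1°: sec²(56.1°) = 1/0.5577² = 3.215.
At 15.3°: sec²(15.3°) = 1/0.9646² = 1.075.
Ratio = 3.215/1.075 = cos²(15.3°)/cos²(56.1°) ≈ 2.99.

2.99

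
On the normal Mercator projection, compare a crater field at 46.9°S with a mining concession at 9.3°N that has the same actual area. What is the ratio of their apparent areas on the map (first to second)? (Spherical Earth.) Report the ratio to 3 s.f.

On Mercator, area is exaggerated by sec²φ = 1/cos²φ.
At 46.9°: sec²(46.9°) = 1/0.6833² = 2.142.
At 9.3°: sec²(9.3°) = 1/0.9869² = 1.027.
Ratio = 2.142/1.027 = cos²(9.3°)/cos²(46.9°) ≈ 2.09.

2.09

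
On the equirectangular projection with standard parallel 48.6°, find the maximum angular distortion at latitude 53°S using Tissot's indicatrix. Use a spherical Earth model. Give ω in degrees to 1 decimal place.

The equidistant cylindrical projection with φ₀ = 48.6° has h = 1 (meridians true) and k = cos φ₀ / cos φ along parallels.
At 53°: h = 1.000, k = 1.099; principal scales a = 1.099, b = 1.000.
sin(ω/2) = (a − b)/(a + b) = 0.09886/2.099 = 0.04710, so ω = 2 arcsin(0.04710) ≈ 5.4°.

5.4°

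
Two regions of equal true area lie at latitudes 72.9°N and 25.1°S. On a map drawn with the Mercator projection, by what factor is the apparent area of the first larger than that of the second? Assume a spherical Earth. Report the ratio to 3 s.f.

9.48

Mercator is conformal with k = sec φ, so areal scale = k² = sec²φ.
At 72.9°: sec²(72.9°) = 1/0.2940² = 11.57.
At 25.1°: sec²(25.1°) = 1/0.9056² = 1.219.
Ratio = 11.57/1.219 = cos²(25.1°)/cos²(72.9°) ≈ 9.48.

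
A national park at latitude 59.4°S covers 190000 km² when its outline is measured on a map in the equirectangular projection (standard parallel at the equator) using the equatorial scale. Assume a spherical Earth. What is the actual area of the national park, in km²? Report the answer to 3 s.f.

96700 km²

Plate carrée maps x = Rλ, y = Rφ. The meridian scale is h = 1 and the parallel scale is k = 1/cos φ = sec φ.
Areal scale = h·k = 1 × sec φ; at 59.4°, h = 1.000, k = 1.964, so h·k = 1.964.
True area = apparent / (areal scale) = 190000 / 1.964 ≈ 96700 km².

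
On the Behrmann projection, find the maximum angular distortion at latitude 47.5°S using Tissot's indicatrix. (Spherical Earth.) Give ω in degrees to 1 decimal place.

The Behrmann projection is cylindrical equal-area with φ₀ = 30°. For cylindrical equal-area with standard parallel φ₀, h = cos φ / cos φ₀ and k = cos φ₀ / cos φ, so h·k = 1.
At 47.5°: h = 0.7801, k = 1.282; principal scales a = 1.282, b = 0.7801.
sin(ω/2) = (a − b)/(a + b) = 0.5018/2.062 = 0.2433, so ω = 2 arcsin(0.2433) ≈ 28.2°.

28.2°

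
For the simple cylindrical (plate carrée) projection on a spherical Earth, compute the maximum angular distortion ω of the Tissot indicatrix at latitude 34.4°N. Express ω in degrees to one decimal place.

11.0°

For the equirectangular projection with φ₀ = 0 (plate carrée), h = 1 along meridians and k = sec φ along parallels.
At 34.4°: h = 1.000, k = 1.212; principal scales a = 1.212, b = 1.000.
sin(ω/2) = (a − b)/(a + b) = 0.2120/2.212 = 0.09582, so ω = 2 arcsin(0.09582) ≈ 11.0°.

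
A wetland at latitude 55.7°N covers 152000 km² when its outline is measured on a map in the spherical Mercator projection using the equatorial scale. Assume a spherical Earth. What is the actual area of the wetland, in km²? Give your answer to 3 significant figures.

48300 km²

Mercator is conformal, so the point scale is isotropic: h = k = sec φ = 1/cos φ.
Areal scale = k² = sec²φ = 1/cos²(55.7°) = 1/0.5635² = 3.149.
True area = apparent / (areal scale) = 152000 / 3.149 ≈ 48300 km².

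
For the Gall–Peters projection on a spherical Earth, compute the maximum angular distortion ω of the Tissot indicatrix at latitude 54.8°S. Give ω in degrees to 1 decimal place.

Gall–Peters is a cylindrical equal-area projection with standard parallels at ±45°. Cylindrical equal-area (φ₀ = 45°): h = cos φ / cos 45° along meridians, k = cos 45° / cos φ along parallels; h·k = 1.
At 54.8°: h = 0.8152, k = 1.227; principal scales a = 1.227, b = 0.8152.
sin(ω/2) = (a − b)/(a + b) = 0.4115/2.042 = 0.2015, so ω = 2 arcsin(0.2015) ≈ 23.3°.

23.3°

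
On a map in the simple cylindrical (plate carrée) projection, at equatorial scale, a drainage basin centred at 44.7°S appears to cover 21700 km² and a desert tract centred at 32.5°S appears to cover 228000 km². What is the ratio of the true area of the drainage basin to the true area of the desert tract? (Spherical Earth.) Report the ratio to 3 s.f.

Plate carrée has h = 1 and k = sec φ, giving areal scale sec φ; true area = (apparent area) · cos φ.
True area of drainage basin: 21700 × cos(44.7°) = 21700 × 0.7108 = 15420 km².
True area of desert tract: 228000 × cos(32.5°) = 228000 × 0.8434 = 192300 km².
Ratio = 15420 / 192300 ≈ 0.0802.

0.0802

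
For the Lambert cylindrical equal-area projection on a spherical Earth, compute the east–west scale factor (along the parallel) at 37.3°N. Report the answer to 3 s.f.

The Lambert cylindrical equal-area projection is the cylindrical equal-area projection with its standard parallel at the equator (φ₀ = 0). A cylindrical equal-area projection with standard parallel φ₀ has meridian scale h = cos φ / cos φ₀ and parallel scale k = cos φ₀ / cos φ (so areas are preserved, h·k = 1).
k = cos 0° / cos 37.3° = 1.000/0.7955 = 1.257.

1.26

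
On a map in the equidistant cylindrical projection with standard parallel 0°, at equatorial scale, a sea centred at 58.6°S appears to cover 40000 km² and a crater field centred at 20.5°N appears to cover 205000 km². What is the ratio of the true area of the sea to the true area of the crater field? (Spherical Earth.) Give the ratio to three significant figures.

Plate carrée has h = 1 and k = sec φ, giving areal scale sec φ; true area = (apparent area) · cos φ.
True area of sea: 40000 × cos(58.6°) = 40000 × 0.5210 = 20840 km².
True area of crater field: 205000 × cos(20.5°) = 205000 × 0.9367 = 192000 km².
Ratio = 20840 / 192000 ≈ 0.109.

0.109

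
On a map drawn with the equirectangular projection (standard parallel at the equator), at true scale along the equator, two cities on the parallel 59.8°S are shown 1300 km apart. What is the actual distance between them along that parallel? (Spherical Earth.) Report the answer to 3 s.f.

654 km

Plate carrée maps x = Rλ, y = Rφ. The meridian scale is h = 1 and the parallel scale is k = 1/cos φ = sec φ.
Along the parallel at 59.8°, map distances are exaggerated by k = sec 59.8° = 1.988.
True distance = 1300 / 1.988 = 1300 × cos 59.8° ≈ 654 km.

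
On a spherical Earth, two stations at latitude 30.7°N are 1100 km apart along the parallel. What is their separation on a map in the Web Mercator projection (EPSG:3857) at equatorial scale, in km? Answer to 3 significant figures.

1280 km

The Mercator projection is conformal; its linear scale factor is the same in every direction and equals sec φ = 1/cos φ.
Along the parallel, k = sec 30.7° = 1/0.8599 = 1.163.
Map distance = 1100 × 1.163 ≈ 1280 km.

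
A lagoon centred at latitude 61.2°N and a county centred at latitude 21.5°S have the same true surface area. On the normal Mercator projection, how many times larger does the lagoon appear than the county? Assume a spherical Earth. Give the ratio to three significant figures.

On Mercator, area is exaggerated by sec²φ = 1/cos²φ.
At 61.2°: sec²(61.2°) = 1/0.4818² = 4.309.
At 21.5°: sec²(21.5°) = 1/0.9304² = 1.155.
Ratio = 4.309/1.155 = cos²(21.5°)/cos²(61.2°) ≈ 3.73.

3.73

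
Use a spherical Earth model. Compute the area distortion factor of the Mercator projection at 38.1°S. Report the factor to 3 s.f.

The Mercator projection is conformal; its linear scale factor is the same in every direction and equals sec φ = 1/cos φ.
Areal scale = k² = sec²φ = 1/cos²(38.1°) = 1/0.7869² = 1.615.

1.61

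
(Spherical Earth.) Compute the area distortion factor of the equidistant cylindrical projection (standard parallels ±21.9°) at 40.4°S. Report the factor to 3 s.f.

In the equirectangular projection with standard parallel φ₀ = 21.9° (x = Rλ cos φ₀, y = Rφ), meridians are true-scale (h = 1) and the parallel scale is k = cos φ₀ / cos φ.
Areal scale = h·k = 1 × cos φ₀ / cos φ; at 40.4°, h = 1.000, k = 1.218, so h·k = 1.218.

1.22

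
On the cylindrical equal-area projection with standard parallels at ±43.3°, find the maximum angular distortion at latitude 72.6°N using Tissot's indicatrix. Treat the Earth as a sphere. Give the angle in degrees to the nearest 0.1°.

A cylindrical equal-area projection with standard parallel φ₀ has meridian scale h = cos φ / cos φ₀ and parallel scale k = cos φ₀ / cos φ (so areas are preserved, h·k = 1).
At 72.6°: h = 0.4109, k = 2.434; principal scales a = 2.434, b = 0.4109.
sin(ω/2) = (a − b)/(a + b) = 2.023/2.845 = 0.7111, so ω = 2 arcsin(0.7111) ≈ 90.6°.

90.6°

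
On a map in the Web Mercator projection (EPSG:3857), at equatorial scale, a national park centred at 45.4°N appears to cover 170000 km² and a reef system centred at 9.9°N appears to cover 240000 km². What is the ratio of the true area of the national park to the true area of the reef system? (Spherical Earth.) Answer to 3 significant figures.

Since Mercator area scale is 1/cos²φ, the true area equals the apparent area multiplied by cos²φ.
True area of national park: 170000 × cos²(45.4°) = 170000 × 0.4930 = 83810 km².
True area of reef system: 240000 × cos²(9.9°) = 240000 × 0.9704 = 232900 km².
Ratio = 83810 / 232900 ≈ 0.360.

0.360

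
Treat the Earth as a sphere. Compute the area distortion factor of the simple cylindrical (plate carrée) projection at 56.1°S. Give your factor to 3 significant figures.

In the plate carrée (x = Rλ, y = Rφ), meridians are true-scale (h = 1) and parallels are stretched by k = sec φ.
Areal scale = h·k = 1 × sec φ; at 56.1°, h = 1.000, k = 1.793, so h·k = 1.793.

1.79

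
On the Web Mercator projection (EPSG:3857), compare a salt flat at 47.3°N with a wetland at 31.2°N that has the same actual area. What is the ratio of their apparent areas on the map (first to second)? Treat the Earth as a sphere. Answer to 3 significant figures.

Mercator is conformal with k = sec φ, so areal scale = k² = sec²φ.
At 47.3°: sec²(47.3°) = 1/0.6782² = 2.174.
At 31.2°: sec²(31.2°) = 1/0.8554² = 1.367.
Ratio = 2.174/1.367 = cos²(31.2°)/cos²(47.3°) ≈ 1.59.

1.59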